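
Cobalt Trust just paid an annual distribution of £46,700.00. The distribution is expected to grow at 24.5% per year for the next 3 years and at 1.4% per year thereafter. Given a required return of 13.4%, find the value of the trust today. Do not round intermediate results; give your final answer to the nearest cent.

D_1 = 58141.50000
D_2 = 72386.16750
D_3 = 90120.77854
Terminal value at year 3: TV = D_3×(1+g_2)/(r−g_2) = 91382.46944/0.12 = 761520.57864
P_0 = D_1/(1+r)^1 + D_2/(1+r)^2 + D_3/(1+r)^3 + TV/(1+r)^3
    = 51271.16402 + 56289.77002 + 61799.61524 + 522206.74875 = 691567.29804

£691567.30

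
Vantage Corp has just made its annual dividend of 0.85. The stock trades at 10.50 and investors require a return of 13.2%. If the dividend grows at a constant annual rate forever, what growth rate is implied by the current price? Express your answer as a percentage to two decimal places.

4.72%

P = D₀(1+g)/(r−g) ⇒ P(r−g) = D₀(1+g) ⇒ g(P+D₀) = P·r − D₀
g = (P·r − D₀)/(P + D₀) = (10.50×0.132 − 0.85) / (10.50 + 0.85) = 0.047225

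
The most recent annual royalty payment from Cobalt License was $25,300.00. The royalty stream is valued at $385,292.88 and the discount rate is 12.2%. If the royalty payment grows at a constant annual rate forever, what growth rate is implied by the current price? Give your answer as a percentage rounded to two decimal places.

P = D₀(1+g)/(r−g) ⇒ P(r−g) = D₀(1+g) ⇒ g(P+D₀) = P·r − D₀
g = (P·r − D₀)/(P + D₀) = ($385,292.88×0.122 − $25,300.00) / ($385,292.88 + $25,300.00) = 0.052864

5.29%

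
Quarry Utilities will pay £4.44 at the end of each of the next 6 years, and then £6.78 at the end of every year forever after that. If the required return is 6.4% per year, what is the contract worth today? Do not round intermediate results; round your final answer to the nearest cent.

PV of 6-year annuity: £4.44 × [1 − (1+0.064)^−6] / 0.064 = 21.56120
Perpetuity value at year 6: £6.78 / 0.064 = 105.93750
PV of perpetuity: 105.93750 / (1+0.064)^6 = 73.01296
Total PV = 21.56120 + 73.01296 = 94.57416

£94.57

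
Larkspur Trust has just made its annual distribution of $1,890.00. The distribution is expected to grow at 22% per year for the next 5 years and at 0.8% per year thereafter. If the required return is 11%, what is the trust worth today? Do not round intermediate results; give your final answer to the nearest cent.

$42616.94

D_1 = 2305.80000
D_2 = 2813.07600
D_3 = 3431.95272
D_4 = 4186.98232
D_5 = 5108.11843
Terminal value at year 5: TV = D_5×(1+g_2)/(r−g_2) = 5148.98338/0.102 = 50480.22918
P_0 = D_1/(1+r)^1 + D_2/(1+r)^2 + D_3/(1+r)^3 + D_4/(1+r)^4 + D_5/(1+r)^5 + TV/(1+r)^5
    = 2077.29730 + 2283.15559 + 2509.41425 + 2758.09494 + 3031.41967 + 29957.55904 = 42616.94079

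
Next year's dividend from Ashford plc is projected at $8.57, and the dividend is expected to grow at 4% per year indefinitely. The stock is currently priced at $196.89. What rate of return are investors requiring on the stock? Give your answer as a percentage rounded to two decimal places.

P = D₁/(r − g) ⇒ r = D₁/P + g = $8.5700/$196.89 + 0.04 = 0.043527 + 0.04 = 0.083527

8.35%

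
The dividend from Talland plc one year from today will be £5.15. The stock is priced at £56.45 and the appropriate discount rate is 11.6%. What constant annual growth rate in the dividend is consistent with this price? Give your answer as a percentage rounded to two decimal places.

P = D₁/(r−g) ⇒ g = r − D₁/P = 0.116 − £5.15/£56.45 = 0.024769

2.48%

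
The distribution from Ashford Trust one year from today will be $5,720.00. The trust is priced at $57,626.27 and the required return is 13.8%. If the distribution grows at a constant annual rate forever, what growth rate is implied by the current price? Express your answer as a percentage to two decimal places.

3.87%

P = D₁/(r−g) ⇒ g = r − D₁/P = 0.138 − $5,720.00/$57,626.27 = 0.038740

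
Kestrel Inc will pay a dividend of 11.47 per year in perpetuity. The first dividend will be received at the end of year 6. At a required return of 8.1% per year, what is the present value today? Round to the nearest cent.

Value at end of year 5: C / r = 11.47 / 0.081 = 141.6049
Discount to today: PV = 141.6049 / (1 + 0.081)^5 = 141.6049 / 1.476143 = 95.93

95.93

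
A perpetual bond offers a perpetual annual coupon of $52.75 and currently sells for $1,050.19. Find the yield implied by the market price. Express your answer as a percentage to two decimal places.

P = C/r ⇒ r = C/P = $52.75/$1,050.19 = 0.050229

5.02%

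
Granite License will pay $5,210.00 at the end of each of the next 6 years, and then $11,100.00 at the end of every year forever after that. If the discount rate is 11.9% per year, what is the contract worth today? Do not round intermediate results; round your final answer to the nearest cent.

$68992.38

PV of 6-year annuity: $5,210.00 × [1 − (1+0.119)^−6] / 0.119 = 21481.23637
Perpetuity value at year 6: $11,100.00 / 0.119 = 93277.31092
PV of perpetuity: 93277.31092 / (1+0.119)^6 = 47511.14515
Total PV = 21481.23637 + 47511.14515 = 68992.38152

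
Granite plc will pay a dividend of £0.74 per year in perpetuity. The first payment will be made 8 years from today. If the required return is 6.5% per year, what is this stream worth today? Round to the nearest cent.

Value at end of year 7: C / r = £0.74 / 0.065 = £11.3846
Discount to today: PV = £11.3846 / (1 + 0.065)^7 = £11.3846 / 1.553987 = £7.33

£7.33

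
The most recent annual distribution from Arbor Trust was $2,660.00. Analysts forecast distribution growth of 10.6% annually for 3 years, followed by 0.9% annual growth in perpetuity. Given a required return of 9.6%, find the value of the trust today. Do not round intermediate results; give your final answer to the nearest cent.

D_1 = 2941.96000
D_2 = 3253.80776
D_3 = 3598.71138
Terminal value at year 3: TV = D_3×(1+g_2)/(r−g_2) = 3631.09979/0.087 = 41736.77914
P_0 = D_1/(1+r)^1 + D_2/(1+r)^2 + D_3/(1+r)^3 + TV/(1+r)^3
    = 2684.27007 + 2708.76159 + 2733.47657 + 31702.04431 = 39828.55254

$39828.55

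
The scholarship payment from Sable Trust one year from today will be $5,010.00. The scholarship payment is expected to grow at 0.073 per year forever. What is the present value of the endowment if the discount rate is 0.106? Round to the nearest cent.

Growing perpetuity: P = D₁ / (r − g) = $5,010.0000 / (0.106 − 0.073) = $151,818.18

$151818.18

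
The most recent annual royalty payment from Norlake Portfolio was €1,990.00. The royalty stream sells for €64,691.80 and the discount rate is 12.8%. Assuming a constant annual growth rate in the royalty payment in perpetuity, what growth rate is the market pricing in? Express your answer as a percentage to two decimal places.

9.43%

P = D₀(1+g)/(r−g) ⇒ P(r−g) = D₀(1+g) ⇒ g(P+D₀) = P·r − D₀
g = (P·r − D₀)/(P + D₀) = (€64,691.80×0.128 − €1,990.00) / (€64,691.80 + €1,990.00) = 0.094337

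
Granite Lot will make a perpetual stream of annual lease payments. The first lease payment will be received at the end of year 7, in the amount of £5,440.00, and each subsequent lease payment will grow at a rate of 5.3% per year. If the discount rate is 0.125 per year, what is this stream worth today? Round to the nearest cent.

£37269.30

Value at end of year 6: C₁ / (r − g) = £5,440.00 / (0.125 − 0.053) = £75,555.5556
Discount to today: PV = £75,555.5556 / (1 + 0.125)^6 = £75,555.5556 / 2.027287 = £37,269.30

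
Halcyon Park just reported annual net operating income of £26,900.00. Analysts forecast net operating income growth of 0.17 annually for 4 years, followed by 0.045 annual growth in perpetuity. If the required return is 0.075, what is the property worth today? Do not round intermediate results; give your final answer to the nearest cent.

£1448358.90

D_1 = 31473.00000
D_2 = 36823.41000
D_3 = 43083.38970
D_4 = 50407.56595
Terminal value at year 4: TV = D_4×(1+g_2)/(r−g_2) = 52675.90642/0.03 = 1755863.54722
P_0 = D_1/(1+r)^1 + D_2/(1+r)^2 + D_3/(1+r)^3 + D_4/(1+r)^4 + TV/(1+r)^4
    = 29277.20930 + 31864.49757 + 34680.42991 + 37745.21209 + 1314791.55438 = 1448358.90324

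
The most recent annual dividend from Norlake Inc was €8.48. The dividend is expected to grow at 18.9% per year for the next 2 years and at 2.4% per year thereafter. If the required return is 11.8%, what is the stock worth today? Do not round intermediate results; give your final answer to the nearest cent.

€123.09

D_1 = 10.08272
D_2 = 11.98835
Terminal value at year 2: TV = D_2×(1+g_2)/(r−g_2) = 12.27607/0.094 = 130.59654
P_0 = D_1/(1+r)^1 + D_2/(1+r)^2 + TV/(1+r)^2
    = 9.01853 + 9.59127 + 104.48358 = 123.09338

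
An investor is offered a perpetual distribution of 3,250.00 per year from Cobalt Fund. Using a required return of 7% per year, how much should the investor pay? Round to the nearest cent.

46428.57

Level perpetuity: PV = C / r = 3,250.00 / 0.07 = 46,428.57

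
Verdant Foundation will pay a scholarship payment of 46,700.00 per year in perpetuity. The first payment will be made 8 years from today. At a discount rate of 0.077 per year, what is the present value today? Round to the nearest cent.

Value at end of year 7: C / r = 46,700.00 / 0.077 = 606,493.5065
Discount to today: PV = 606,493.5065 / (1 + 0.077)^7 = 606,493.5065 / 1.680776 = 360,841.29

360841.29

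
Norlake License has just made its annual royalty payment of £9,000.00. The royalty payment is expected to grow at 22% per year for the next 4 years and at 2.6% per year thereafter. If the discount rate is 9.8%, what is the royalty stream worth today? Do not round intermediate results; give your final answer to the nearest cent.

£242647.46

D_1 = 10980.00000
D_2 = 13395.60000
D_3 = 16342.63200
D_4 = 19938.01104
Terminal value at year 4: TV = D_4×(1+g_2)/(r−g_2) = 20456.39933/0.072 = 284116.65732
P_0 = D_1/(1+r)^1 + D_2/(1+r)^2 + D_3/(1+r)^3 + D_4/(1+r)^4 + TV/(1+r)^4
    = 10000.00000 + 11111.11111 + 12345.67901 + 13717.42112 + 195473.25103 = 242647.46228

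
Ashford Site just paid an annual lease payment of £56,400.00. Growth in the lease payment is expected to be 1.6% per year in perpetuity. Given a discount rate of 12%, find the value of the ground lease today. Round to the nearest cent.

D₁ = D₀ × (1 + g) = £56,400.00 × 1.016 = £57,302.4000
Growing perpetuity: P = D₁ / (r − g) = £57,302.4000 / (0.12 − 0.016) = £550,984.62

£550984.62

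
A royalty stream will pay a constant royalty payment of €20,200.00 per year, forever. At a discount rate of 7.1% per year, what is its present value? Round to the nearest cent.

Level perpetuity: PV = C / r = €20,200.00 / 0.071 = €284,507.04

€284507.04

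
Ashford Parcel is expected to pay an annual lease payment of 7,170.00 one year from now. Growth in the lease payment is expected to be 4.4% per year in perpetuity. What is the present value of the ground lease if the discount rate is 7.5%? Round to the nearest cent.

231290.32

Growing perpetuity: P = D₁ / (r − g) = 7,170.0000 / (0.075 − 0.044) = 231,290.32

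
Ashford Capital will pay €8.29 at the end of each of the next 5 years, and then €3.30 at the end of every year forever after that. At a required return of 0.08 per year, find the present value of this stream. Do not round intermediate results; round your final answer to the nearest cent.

€61.17

PV of 5-year annuity: €8.29 × [1 − (1+0.08)^−5] / 0.08 = 33.09957
Perpetuity value at year 5: €3.30 / 0.08 = 41.25000
PV of perpetuity: 41.25000 / (1+0.08)^5 = 28.07406
Total PV = 33.09957 + 28.07406 = 61.17362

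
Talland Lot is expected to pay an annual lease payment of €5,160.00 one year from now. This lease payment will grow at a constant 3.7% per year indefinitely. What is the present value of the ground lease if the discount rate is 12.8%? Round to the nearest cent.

Growing perpetuity: P = D₁ / (r − g) = €5,160.0000 / (0.128 − 0.037) = €56,703.30

€56703.30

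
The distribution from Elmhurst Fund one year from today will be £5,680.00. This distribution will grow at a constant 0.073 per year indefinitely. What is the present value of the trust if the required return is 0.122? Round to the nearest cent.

£115918.37

Growing perpetuity: P = D₁ / (r − g) = £5,680.0000 / (0.122 − 0.073) = £115,918.37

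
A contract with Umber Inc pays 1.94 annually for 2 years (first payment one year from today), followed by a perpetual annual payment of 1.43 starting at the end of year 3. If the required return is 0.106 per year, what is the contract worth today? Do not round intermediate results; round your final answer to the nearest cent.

14.37

PV of 2-year annuity: 1.94 × [1 − (1+0.106)^−2] / 0.106 = 3.34003
Perpetuity value at year 2: 1.43 / 0.106 = 13.49057
PV of perpetuity: 13.49057 / (1+0.106)^2 = 11.02859
Total PV = 3.34003 + 11.02859 = 14.36861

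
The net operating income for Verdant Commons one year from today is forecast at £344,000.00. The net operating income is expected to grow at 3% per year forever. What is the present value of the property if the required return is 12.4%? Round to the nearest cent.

Growing perpetuity: P = D₁ / (r − g) = £344,000.0000 / (0.124 − 0.03) = £3,659,574.47

£3659574.47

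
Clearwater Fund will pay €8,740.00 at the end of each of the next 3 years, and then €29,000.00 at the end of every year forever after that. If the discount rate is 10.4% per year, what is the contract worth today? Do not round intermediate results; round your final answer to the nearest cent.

€228815.23

PV of 3-year annuity: €8,740.00 × [1 − (1+0.104)^−3] / 0.104 = 21582.93513
Perpetuity value at year 3: €29,000.00 / 0.104 = 278846.15385
PV of perpetuity: 278846.15385 / (1+0.104)^3 = 207232.29585
Total PV = 21582.93513 + 207232.29585 = 228815.23099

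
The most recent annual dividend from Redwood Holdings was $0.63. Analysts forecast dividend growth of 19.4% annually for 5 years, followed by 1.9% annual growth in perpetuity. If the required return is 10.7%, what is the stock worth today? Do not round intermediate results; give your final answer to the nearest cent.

D_1 = 0.75222
D_2 = 0.89815
D_3 = 1.07239
D_4 = 1.28044
D_5 = 1.52884
Terminal value at year 5: TV = D_5×(1+g_2)/(r−g_2) = 1.55789/0.088 = 17.70328
P_0 = D_1/(1+r)^1 + D_2/(1+r)^2 + D_3/(1+r)^3 + D_4/(1+r)^4 + D_5/(1+r)^5 + TV/(1+r)^5
    = 0.67951 + 0.73292 + 0.79052 + 0.85264 + 0.91965 + 10.64917 = 14.62441

$14.62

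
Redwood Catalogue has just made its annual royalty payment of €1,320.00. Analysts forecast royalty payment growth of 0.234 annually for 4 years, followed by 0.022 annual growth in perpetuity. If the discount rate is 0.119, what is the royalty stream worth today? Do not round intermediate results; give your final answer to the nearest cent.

€27351.36

D_1 = 1628.88000
D_2 = 2010.03792
D_3 = 2480.38679
D_4 = 3060.79730
Terminal value at year 4: TV = D_4×(1+g_2)/(r−g_2) = 3128.13484/0.097 = 32248.81282
P_0 = D_1/(1+r)^1 + D_2/(1+r)^2 + D_3/(1+r)^3 + D_4/(1+r)^4 + TV/(1+r)^4
    = 1455.65684 + 1605.25517 + 1770.22778 + 1952.15467 + 20568.06260 = 27351.35705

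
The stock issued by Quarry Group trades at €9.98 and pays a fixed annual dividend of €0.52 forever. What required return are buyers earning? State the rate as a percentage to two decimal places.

5.21%

P = C/r ⇒ r = C/P = €0.52/€9.98 = 0.052104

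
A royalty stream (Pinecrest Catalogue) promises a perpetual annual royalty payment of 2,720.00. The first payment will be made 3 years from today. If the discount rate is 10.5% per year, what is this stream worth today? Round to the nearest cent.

21215.59

Value at end of year 2: C / r = 2,720.00 / 0.105 = 25,904.7619
Discount to today: PV = 25,904.7619 / (1 + 0.105)^2 = 25,904.7619 / 1.221025 = 21,215.59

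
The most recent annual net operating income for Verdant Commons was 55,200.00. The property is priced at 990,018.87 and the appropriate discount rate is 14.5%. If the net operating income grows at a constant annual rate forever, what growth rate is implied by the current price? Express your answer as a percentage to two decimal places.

8.45%

P = D₀(1+g)/(r−g) ⇒ P(r−g) = D₀(1+g) ⇒ g(P+D₀) = P·r − D₀
g = (P·r − D₀)/(P + D₀) = (990,018.87×0.145 − 55,200.00) / (990,018.87 + 55,200.00) = 0.084530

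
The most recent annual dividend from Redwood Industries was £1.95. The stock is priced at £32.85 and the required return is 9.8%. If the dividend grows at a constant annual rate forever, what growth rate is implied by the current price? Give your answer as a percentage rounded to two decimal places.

3.65%

P = D₀(1+g)/(r−g) ⇒ P(r−g) = D₀(1+g) ⇒ g(P+D₀) = P·r − D₀
g = (P·r − D₀)/(P + D₀) = (£32.85×0.098 − £1.95) / (£32.85 + £1.95) = 0.036474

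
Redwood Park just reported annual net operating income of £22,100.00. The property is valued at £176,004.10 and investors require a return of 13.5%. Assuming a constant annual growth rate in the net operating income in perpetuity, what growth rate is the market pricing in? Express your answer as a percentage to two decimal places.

0.84%

P = D₀(1+g)/(r−g) ⇒ P(r−g) = D₀(1+g) ⇒ g(P+D₀) = P·r − D₀
g = (P·r − D₀)/(P + D₀) = (£176,004.10×0.135 − £22,100.00) / (£176,004.10 + £22,100.00) = 0.008382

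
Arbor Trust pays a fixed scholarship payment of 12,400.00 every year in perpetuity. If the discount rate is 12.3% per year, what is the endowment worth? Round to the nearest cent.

100813.01

Level perpetuity: PV = C / r = 12,400.00 / 0.123 = 100,813.01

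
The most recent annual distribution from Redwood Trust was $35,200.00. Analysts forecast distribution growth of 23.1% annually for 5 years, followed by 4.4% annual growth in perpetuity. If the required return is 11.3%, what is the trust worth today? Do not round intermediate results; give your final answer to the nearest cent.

D_1 = 43331.20000
D_2 = 53340.70720
D_3 = 65662.41056
D_4 = 80830.42740
D_5 = 99502.25613
Terminal value at year 5: TV = D_5×(1+g_2)/(r−g_2) = 103880.35540/0.069 = 1505512.39715
P_0 = D_1/(1+r)^1 + D_2/(1+r)^2 + D_3/(1+r)^3 + D_4/(1+r)^4 + D_5/(1+r)^5 + TV/(1+r)^5
    = 38931.89578 + 43059.44627 + 47624.59871 + 52673.74754 + 58258.20595 + 881471.98563 = 1122019.87987

$1122019.88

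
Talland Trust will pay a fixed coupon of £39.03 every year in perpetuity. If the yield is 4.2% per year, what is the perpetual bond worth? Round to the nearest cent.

£929.29

Level perpetuity: PV = C / r = £39.03 / 0.042 = £929.29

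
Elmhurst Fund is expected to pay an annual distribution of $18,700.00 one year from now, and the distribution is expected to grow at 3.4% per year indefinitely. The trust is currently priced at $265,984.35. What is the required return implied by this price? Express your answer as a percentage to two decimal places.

P = D₁/(r − g) ⇒ r = D₁/P + g = $18,700.0000/$265,984.35 + 0.034 = 0.070305 + 0.034 = 0.104305

10.43%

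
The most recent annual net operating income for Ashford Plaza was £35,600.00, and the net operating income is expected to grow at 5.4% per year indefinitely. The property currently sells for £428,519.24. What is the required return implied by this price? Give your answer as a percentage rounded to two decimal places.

D₁ = £35,600.00 × 1.054 = £37,522.4000
P = D₁/(r − g) ⇒ r = D₁/P + g = £37,522.4000/£428,519.24 + 0.054 = 0.087563 + 0.054 = 0.141563

14.16%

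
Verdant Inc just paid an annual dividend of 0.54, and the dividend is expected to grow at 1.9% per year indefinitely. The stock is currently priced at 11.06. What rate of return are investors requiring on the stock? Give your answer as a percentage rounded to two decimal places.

6.88%

D₁ = 0.54 × 1.019 = 0.5503
P = D₁/(r − g) ⇒ r = D₁/P + g = 0.5503/11.06 + 0.019 = 0.049752 + 0.019 = 0.068752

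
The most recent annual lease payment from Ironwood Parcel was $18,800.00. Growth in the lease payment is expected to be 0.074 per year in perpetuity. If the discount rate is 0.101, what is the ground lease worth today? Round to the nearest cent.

$747822.22

D₁ = D₀ × (1 + g) = $18,800.00 × 1.074 = $20,191.2000
Growing perpetuity: P = D₁ / (r − g) = $20,191.2000 / (0.101 − 0.074) = $747,822.22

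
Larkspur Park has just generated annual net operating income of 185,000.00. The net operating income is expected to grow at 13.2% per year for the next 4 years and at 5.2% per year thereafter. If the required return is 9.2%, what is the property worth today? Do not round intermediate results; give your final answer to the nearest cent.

6428822.67

D_1 = 209420.00000
D_2 = 237063.44000
D_3 = 268355.81408
D_4 = 303778.78154
Terminal value at year 4: TV = D_4×(1+g_2)/(r−g_2) = 319575.27818/0.04 = 7989381.95446
P_0 = D_1/(1+r)^1 + D_2/(1+r)^2 + D_3/(1+r)^3 + D_4/(1+r)^4 + TV/(1+r)^4
    = 191776.55678 + 198801.33908 + 206083.43941 + 213632.28334 + 5618529.05192 = 6428822.67052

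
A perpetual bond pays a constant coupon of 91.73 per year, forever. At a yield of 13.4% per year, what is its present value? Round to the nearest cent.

684.55

Level perpetuity: PV = C / r = 91.73 / 0.134 = 684.55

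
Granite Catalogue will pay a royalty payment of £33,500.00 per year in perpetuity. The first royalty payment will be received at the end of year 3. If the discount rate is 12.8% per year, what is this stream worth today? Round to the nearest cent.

Value at end of year 2: C / r = £33,500.00 / 0.128 = £261,718.7500
Discount to today: PV = £261,718.7500 / (1 + 0.128)^2 = £261,718.7500 / 1.272384 = £205,691.64

£205691.64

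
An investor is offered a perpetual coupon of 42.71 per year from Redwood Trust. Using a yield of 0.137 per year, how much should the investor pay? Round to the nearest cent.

Level perpetuity: PV = C / r = 42.71 / 0.137 = 311.75

311.75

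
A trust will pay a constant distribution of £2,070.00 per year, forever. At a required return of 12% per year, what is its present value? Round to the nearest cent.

£17250.00

Level perpetuity: PV = C / r = £2,070.00 / 0.12 = £17,250.00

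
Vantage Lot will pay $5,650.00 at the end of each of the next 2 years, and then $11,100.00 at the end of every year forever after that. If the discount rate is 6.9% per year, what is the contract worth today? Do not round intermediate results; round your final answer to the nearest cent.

$151002.19

PV of 2-year annuity: $5,650.00 × [1 − (1+0.069)^−2] / 0.069 = 10229.47930
Perpetuity value at year 2: $11,100.00 / 0.069 = 160869.56522
PV of perpetuity: 160869.56522 / (1+0.069)^2 = 140772.71207
Total PV = 10229.47930 + 140772.71207 = 151002.19137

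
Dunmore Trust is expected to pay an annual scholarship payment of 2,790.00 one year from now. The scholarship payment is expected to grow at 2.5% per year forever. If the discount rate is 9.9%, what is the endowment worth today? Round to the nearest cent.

Growing perpetuity: P = D₁ / (r − g) = 2,790.0000 / (0.099 − 0.025) = 37,702.70

37702.70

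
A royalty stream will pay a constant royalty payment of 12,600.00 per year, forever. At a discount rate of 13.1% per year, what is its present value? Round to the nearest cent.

Level perpetuity: PV = C / r = 12,600.00 / 0.131 = 96,183.21

96183.21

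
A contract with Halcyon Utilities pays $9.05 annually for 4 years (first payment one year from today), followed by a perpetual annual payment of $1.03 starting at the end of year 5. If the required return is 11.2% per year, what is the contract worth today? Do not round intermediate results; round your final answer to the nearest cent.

PV of 4-year annuity: $9.05 × [1 − (1+0.112)^−4] / 0.112 = 27.95766
Perpetuity value at year 4: $1.03 / 0.112 = 9.19643
PV of perpetuity: 9.19643 / (1+0.112)^4 = 6.01451
Total PV = 27.95766 + 6.01451 = 33.97217

$33.97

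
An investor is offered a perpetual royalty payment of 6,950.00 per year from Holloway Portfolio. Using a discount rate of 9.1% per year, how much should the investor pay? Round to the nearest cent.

Level perpetuity: PV = C / r = 6,950.00 / 0.091 = 76,373.63

76373.63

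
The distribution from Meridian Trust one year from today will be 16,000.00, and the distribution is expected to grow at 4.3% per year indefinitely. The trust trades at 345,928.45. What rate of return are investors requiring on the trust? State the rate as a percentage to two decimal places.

8.93%

P = D₁/(r − g) ⇒ r = D₁/P + g = 16,000.0000/345,928.45 + 0.043 = 0.046252 + 0.043 = 0.089252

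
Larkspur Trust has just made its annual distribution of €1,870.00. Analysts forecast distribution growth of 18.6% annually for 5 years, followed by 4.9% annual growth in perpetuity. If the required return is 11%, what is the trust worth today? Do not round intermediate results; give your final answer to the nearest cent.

D_1 = 2217.82000
D_2 = 2630.33452
D_3 = 3119.57674
D_4 = 3699.81801
D_5 = 4387.98417
Terminal value at year 5: TV = D_5×(1+g_2)/(r−g_2) = 4602.99539/0.061 = 75458.94081
P_0 = D_1/(1+r)^1 + D_2/(1+r)^2 + D_3/(1+r)^3 + D_4/(1+r)^4 + D_5/(1+r)^5 + TV/(1+r)^5
    = 1998.03604 + 2134.83850 + 2281.00763 + 2437.18472 + 2604.05503 + 44781.20864 = 56236.33056

€56236.33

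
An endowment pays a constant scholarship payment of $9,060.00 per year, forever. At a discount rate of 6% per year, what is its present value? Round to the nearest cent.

Level perpetuity: PV = C / r = $9,060.00 / 0.06 = $151,000.00

$151000.00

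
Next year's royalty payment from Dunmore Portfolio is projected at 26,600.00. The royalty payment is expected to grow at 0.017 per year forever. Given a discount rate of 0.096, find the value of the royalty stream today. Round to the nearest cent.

Growing perpetuity: P = D₁ / (r − g) = 26,600.0000 / (0.096 − 0.017) = 336,708.86

336708.86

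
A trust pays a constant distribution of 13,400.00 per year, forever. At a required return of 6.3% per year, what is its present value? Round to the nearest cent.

Level perpetuity: PV = C / r = 13,400.00 / 0.063 = 212,698.41

212698.41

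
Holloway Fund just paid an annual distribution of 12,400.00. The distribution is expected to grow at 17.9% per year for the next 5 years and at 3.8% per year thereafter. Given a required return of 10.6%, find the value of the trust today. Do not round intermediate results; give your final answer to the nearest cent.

335969.45

D_1 = 14619.60000
D_2 = 17236.50840
D_3 = 20321.84340
D_4 = 23959.45337
D_5 = 28248.19553
Terminal value at year 5: TV = D_5×(1+g_2)/(r−g_2) = 29321.62696/0.068 = 431200.39642
P_0 = D_1/(1+r)^1 + D_2/(1+r)^2 + D_3/(1+r)^3 + D_4/(1+r)^4 + D_5/(1+r)^5 + TV/(1+r)^5
    = 13218.44485 + 14090.91001 + 15020.96103 + 16012.39879 + 17069.27502 + 260557.46280 = 335969.45250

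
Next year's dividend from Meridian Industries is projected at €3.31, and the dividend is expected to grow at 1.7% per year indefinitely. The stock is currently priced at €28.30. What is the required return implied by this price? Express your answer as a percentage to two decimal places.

P = D₁/(r − g) ⇒ r = D₁/P + g = €3.3100/€28.30 + 0.017 = 0.116961 + 0.017 = 0.133961

13.40%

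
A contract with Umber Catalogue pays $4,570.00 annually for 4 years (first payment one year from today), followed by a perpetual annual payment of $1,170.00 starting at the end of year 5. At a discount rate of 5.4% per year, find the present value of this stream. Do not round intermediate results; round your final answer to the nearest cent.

PV of 4-year annuity: $4,570.00 × [1 − (1+0.054)^−4] / 0.054 = 16055.54853
Perpetuity value at year 4: $1,170.00 / 0.054 = 21666.66667
PV of perpetuity: 21666.66667 / (1+0.054)^4 = 17556.16518
Total PV = 16055.54853 + 17556.16518 = 33611.71371

$33611.71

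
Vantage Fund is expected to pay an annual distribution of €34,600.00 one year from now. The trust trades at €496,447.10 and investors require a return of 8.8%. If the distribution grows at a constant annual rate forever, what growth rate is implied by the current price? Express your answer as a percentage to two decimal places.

1.83%

P = D₁/(r−g) ⇒ g = r − D₁/P = 0.088 − €34,600.00/€496,447.10 = 0.018305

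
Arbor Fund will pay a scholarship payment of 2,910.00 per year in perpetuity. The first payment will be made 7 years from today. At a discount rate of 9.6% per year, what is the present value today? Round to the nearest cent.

17488.74

Value at end of year 6: C / r = 2,910.00 / 0.096 = 30,312.5000
Discount to today: PV = 30,312.5000 / (1 + 0.096)^6 = 30,312.5000 / 1.733258 = 17,488.74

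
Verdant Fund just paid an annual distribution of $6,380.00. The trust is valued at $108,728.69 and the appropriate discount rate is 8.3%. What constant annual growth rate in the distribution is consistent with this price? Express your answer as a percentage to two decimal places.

P = D₀(1+g)/(r−g) ⇒ P(r−g) = D₀(1+g) ⇒ g(P+D₀) = P·r − D₀
g = (P·r − D₀)/(P + D₀) = ($108,728.69×0.083 − $6,380.00) / ($108,728.69 + $6,380.00) = 0.022974

2.30%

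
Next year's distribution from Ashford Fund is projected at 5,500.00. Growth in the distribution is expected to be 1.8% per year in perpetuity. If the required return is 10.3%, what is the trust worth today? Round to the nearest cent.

Growing perpetuity: P = D₁ / (r − g) = 5,500.0000 / (0.103 − 0.018) = 64,705.88

64705.88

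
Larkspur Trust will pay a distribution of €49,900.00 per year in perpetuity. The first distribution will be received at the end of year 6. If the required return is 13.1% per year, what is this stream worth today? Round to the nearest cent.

Value at end of year 5: C / r = €49,900.00 / 0.131 = €380,916.0305
Discount to today: PV = €380,916.0305 / (1 + 0.131)^5 = €380,916.0305 / 1.850602 = €205,833.58

€205833.58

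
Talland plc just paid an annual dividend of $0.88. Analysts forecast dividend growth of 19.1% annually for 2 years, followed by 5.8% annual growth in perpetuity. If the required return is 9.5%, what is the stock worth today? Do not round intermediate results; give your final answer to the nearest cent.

D_1 = 1.04808
D_2 = 1.24826
Terminal value at year 2: TV = D_2×(1+g_2)/(r−g_2) = 1.32066/0.037 = 35.69358
P_0 = D_1/(1+r)^1 + D_2/(1+r)^2 + TV/(1+r)^2
    = 0.95715 + 1.04107 + 29.76884 = 31.76706

$31.77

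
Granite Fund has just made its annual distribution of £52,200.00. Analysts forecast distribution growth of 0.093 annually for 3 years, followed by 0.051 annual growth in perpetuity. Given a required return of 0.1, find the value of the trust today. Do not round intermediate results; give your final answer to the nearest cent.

£1253012.94

D_1 = 57054.60000
D_2 = 62360.67780
D_3 = 68160.22084
Terminal value at year 3: TV = D_3×(1+g_2)/(r−g_2) = 71636.39210/0.049 = 1461967.18567
P_0 = D_1/(1+r)^1 + D_2/(1+r)^2 + D_3/(1+r)^3 + TV/(1+r)^3
    = 51867.81818 + 51537.75025 + 51209.78275 + 1098397.58503 = 1253012.93621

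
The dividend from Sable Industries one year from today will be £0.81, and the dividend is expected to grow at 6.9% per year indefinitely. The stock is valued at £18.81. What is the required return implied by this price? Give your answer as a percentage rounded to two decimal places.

P = D₁/(r − g) ⇒ r = D₁/P + g = £0.8100/£18.81 + 0.069 = 0.043062 + 0.069 = 0.112062

11.21%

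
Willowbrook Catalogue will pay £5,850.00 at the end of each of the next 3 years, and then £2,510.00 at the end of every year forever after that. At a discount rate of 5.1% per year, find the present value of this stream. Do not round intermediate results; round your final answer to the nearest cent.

PV of 3-year annuity: £5,850.00 × [1 − (1+0.051)^−3] / 0.051 = 15901.19645
Perpetuity value at year 3: £2,510.00 / 0.051 = 49215.68627
PV of perpetuity: 49215.68627 / (1+0.051)^3 = 42393.12164
Total PV = 15901.19645 + 42393.12164 = 58294.31809

£58294.32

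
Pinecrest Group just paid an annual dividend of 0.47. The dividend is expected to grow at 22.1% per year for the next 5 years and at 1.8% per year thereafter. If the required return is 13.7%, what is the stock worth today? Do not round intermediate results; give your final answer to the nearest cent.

D_1 = 0.57387
D_2 = 0.70070
D_3 = 0.85555
D_4 = 1.04463
D_5 = 1.27549
Terminal value at year 5: TV = D_5×(1+g_2)/(r−g_2) = 1.29845/0.119 = 10.91131
P_0 = D_1/(1+r)^1 + D_2/(1+r)^2 + D_3/(1+r)^3 + D_4/(1+r)^4 + D_5/(1+r)^5 + TV/(1+r)^5
    = 0.50472 + 0.54201 + 0.58205 + 0.62506 + 0.67123 + 5.74215 = 8.66723

8.67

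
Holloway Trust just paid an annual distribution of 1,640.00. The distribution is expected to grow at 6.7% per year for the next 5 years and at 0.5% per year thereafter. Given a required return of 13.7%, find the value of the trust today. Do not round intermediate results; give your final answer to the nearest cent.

D_1 = 1749.88000
D_2 = 1867.12196
D_3 = 1992.21913
D_4 = 2125.69781
D_5 = 2268.11957
Terminal value at year 5: TV = D_5×(1+g_2)/(r−g_2) = 2279.46016/0.132 = 17268.63761
P_0 = D_1/(1+r)^1 + D_2/(1+r)^2 + D_3/(1+r)^3 + D_4/(1+r)^4 + D_5/(1+r)^5 + TV/(1+r)^5
    = 1539.03254 + 1444.28120 + 1355.36327 + 1271.91962 + 1193.61322 + 9087.73705 = 15891.94690

15891.95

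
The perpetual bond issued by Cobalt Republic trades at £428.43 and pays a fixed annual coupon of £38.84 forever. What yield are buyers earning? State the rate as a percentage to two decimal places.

9.07%

P = C/r ⇒ r = C/P = £38.84/£428.43 = 0.090657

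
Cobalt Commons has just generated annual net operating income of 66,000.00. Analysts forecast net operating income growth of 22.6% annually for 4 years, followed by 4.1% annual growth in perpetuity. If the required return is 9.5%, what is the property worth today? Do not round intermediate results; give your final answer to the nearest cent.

D_1 = 80916.00000
D_2 = 99203.01600
D_3 = 121622.89762
D_4 = 149109.67248
Terminal value at year 4: TV = D_4×(1+g_2)/(r−g_2) = 155223.16905/0.054 = 2874503.13053
P_0 = D_1/(1+r)^1 + D_2/(1+r)^2 + D_3/(1+r)^3 + D_4/(1+r)^4 + TV/(1+r)^4
    = 73895.89041 + 82736.40333 + 92634.54838 + 103716.85508 + 1999430.48414 = 2352414.18134

2352414.18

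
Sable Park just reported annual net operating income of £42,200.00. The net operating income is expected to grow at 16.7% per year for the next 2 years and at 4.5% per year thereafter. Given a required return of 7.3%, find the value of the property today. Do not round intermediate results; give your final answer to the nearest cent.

D_1 = 49247.40000
D_2 = 57471.71580
Terminal value at year 2: TV = D_2×(1+g_2)/(r−g_2) = 60057.94301/0.028 = 2144926.53611
P_0 = D_1/(1+r)^1 + D_2/(1+r)^2 + TV/(1+r)^2
    = 45896.92451 + 49917.71752 + 1863000.52905 = 1958815.17108

£1958815.17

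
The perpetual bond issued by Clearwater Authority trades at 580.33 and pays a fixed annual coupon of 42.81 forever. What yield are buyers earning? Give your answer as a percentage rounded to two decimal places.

P = C/r ⇒ r = C/P = 42.81/580.33 = 0.073768

7.38%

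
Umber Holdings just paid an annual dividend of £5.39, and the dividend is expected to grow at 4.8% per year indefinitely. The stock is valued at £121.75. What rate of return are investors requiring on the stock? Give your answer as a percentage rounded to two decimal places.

D₁ = £5.39 × 1.048 = £5.6487
P = D₁/(r − g) ⇒ r = D₁/P + g = £5.6487/£121.75 + 0.048 = 0.046396 + 0.048 = 0.094396

9.44%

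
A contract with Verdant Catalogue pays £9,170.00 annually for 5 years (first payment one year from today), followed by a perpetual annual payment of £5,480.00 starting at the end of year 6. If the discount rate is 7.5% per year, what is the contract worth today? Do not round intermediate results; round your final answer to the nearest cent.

PV of 5-year annuity: £9,170.00 × [1 − (1+0.075)^−5] / 0.075 = 37100.76455
Perpetuity value at year 5: £5,480.00 / 0.075 = 73066.66667
PV of perpetuity: 73066.66667 / (1+0.075)^5 = 50895.21740
Total PV = 37100.76455 + 50895.21740 = 87995.98196

£87995.98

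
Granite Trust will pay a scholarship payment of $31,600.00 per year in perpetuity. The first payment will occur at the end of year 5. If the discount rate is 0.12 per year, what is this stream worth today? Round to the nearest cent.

$167353.09

Value at end of year 4: C / r = $31,600.00 / 0.12 = $263,333.3333
Discount to today: PV = $263,333.3333 / (1 + 0.12)^4 = $263,333.3333 / 1.573519 = $167,353.09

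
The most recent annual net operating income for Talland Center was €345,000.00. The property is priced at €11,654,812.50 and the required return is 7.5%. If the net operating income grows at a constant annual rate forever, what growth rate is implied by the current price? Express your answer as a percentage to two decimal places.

P = D₀(1+g)/(r−g) ⇒ P(r−g) = D₀(1+g) ⇒ g(P+D₀) = P·r − D₀
g = (P·r − D₀)/(P + D₀) = (€11,654,812.50×0.075 − €345,000.00) / (€11,654,812.50 + €345,000.00) = 0.044093

4.41%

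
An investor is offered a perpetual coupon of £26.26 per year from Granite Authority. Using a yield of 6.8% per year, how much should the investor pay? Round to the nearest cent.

£386.18

Level perpetuity: PV = C / r = £26.26 / 0.068 = £386.18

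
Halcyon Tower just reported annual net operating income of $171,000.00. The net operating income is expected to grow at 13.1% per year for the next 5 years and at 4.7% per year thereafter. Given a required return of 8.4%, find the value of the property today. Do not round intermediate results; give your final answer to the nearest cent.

$6955699.15

D_1 = 193401.00000
D_2 = 218736.53100
D_3 = 247391.01656
D_4 = 279799.23973
D_5 = 316452.94014
Terminal value at year 5: TV = D_5×(1+g_2)/(r−g_2) = 331326.22832/0.037 = 8954762.92761
P_0 = D_1/(1+r)^1 + D_2/(1+r)^2 + D_3/(1+r)^3 + D_4/(1+r)^4 + D_5/(1+r)^5 + TV/(1+r)^5
    = 178414.20664 + 186149.87796 + 194220.95201 + 202641.97114 + 211428.10827 + 5982844.03672 = 6955699.15275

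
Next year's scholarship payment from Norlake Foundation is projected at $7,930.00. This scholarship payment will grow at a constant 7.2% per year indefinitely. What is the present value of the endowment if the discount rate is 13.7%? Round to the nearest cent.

$122000.00

Growing perpetuity: P = D₁ / (r − g) = $7,930.0000 / (0.137 − 0.072) = $122,000.00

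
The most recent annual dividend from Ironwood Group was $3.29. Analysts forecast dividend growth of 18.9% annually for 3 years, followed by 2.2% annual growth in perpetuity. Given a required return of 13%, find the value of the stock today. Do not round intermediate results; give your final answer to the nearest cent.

D_1 = 3.91181
D_2 = 4.65114
D_3 = 5.53021
Terminal value at year 3: TV = D_3×(1+g_2)/(r−g_2) = 5.65187/0.108 = 52.33215
P_0 = D_1/(1+r)^1 + D_2/(1+r)^2 + D_3/(1+r)^3 + TV/(1+r)^3
    = 3.46178 + 3.64253 + 3.83271 + 36.26881 = 47.20582

$47.21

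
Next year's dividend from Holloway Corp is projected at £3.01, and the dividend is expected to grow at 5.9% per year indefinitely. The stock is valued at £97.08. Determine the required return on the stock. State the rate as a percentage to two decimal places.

9.00%

P = D₁/(r − g) ⇒ r = D₁/P + g = £3.0100/£97.08 + 0.059 = 0.031005 + 0.059 = 0.090005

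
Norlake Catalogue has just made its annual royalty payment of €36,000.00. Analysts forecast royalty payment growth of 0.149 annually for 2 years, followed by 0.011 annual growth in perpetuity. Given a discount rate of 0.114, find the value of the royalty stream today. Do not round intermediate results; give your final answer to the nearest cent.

€451340.64

D_1 = 41364.00000
D_2 = 47527.23600
Terminal value at year 2: TV = D_2×(1+g_2)/(r−g_2) = 48050.03560/0.103 = 466505.19996
P_0 = D_1/(1+r)^1 + D_2/(1+r)^2 + TV/(1+r)^2
    = 37131.05925 + 38297.65446 + 375911.92877 = 451340.64248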